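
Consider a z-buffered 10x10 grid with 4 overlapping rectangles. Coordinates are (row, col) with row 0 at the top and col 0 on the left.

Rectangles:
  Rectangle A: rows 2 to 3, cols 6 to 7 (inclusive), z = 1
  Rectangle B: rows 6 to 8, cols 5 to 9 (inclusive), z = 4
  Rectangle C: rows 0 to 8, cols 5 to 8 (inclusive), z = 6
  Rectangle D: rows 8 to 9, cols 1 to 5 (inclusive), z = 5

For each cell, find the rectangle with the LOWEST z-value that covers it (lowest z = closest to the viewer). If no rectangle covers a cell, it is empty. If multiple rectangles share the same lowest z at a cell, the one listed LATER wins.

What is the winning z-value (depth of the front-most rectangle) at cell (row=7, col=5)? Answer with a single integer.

Answer: 4

Derivation:
Check cell (7,5):
  A: rows 2-3 cols 6-7 -> outside (row miss)
  B: rows 6-8 cols 5-9 z=4 -> covers; best now B (z=4)
  C: rows 0-8 cols 5-8 z=6 -> covers; best now B (z=4)
  D: rows 8-9 cols 1-5 -> outside (row miss)
Winner: B at z=4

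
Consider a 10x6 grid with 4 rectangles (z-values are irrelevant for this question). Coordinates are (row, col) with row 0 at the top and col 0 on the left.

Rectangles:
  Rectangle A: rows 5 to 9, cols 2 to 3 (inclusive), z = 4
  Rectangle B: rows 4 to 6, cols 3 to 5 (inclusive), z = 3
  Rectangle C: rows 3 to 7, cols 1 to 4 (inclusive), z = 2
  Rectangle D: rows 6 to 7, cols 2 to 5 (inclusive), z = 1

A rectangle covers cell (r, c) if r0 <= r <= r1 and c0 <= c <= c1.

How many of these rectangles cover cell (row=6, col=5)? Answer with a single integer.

Check cell (6,5):
  A: rows 5-9 cols 2-3 -> outside (col miss)
  B: rows 4-6 cols 3-5 -> covers
  C: rows 3-7 cols 1-4 -> outside (col miss)
  D: rows 6-7 cols 2-5 -> covers
Count covering = 2

Answer: 2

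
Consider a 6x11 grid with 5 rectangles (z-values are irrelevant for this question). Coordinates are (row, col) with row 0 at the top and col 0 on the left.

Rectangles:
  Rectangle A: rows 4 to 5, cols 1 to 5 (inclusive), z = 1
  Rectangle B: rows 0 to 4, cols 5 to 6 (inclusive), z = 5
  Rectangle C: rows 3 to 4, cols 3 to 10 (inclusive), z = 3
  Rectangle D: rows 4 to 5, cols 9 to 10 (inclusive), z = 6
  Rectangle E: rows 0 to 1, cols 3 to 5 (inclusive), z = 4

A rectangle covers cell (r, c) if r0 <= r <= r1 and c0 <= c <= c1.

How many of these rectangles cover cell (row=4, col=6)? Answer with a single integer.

Answer: 2

Derivation:
Check cell (4,6):
  A: rows 4-5 cols 1-5 -> outside (col miss)
  B: rows 0-4 cols 5-6 -> covers
  C: rows 3-4 cols 3-10 -> covers
  D: rows 4-5 cols 9-10 -> outside (col miss)
  E: rows 0-1 cols 3-5 -> outside (row miss)
Count covering = 2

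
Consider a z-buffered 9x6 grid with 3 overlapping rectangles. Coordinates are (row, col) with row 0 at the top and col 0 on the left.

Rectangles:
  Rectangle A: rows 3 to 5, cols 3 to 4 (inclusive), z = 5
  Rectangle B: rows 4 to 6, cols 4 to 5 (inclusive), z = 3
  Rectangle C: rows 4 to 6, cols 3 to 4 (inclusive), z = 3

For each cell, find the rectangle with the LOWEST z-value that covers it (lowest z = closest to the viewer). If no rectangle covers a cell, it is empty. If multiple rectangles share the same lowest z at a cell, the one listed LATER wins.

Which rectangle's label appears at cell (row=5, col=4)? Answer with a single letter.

Check cell (5,4):
  A: rows 3-5 cols 3-4 z=5 -> covers; best now A (z=5)
  B: rows 4-6 cols 4-5 z=3 -> covers; best now B (z=3)
  C: rows 4-6 cols 3-4 z=3 -> covers; best now C (z=3)
Winner: C at z=3

Answer: C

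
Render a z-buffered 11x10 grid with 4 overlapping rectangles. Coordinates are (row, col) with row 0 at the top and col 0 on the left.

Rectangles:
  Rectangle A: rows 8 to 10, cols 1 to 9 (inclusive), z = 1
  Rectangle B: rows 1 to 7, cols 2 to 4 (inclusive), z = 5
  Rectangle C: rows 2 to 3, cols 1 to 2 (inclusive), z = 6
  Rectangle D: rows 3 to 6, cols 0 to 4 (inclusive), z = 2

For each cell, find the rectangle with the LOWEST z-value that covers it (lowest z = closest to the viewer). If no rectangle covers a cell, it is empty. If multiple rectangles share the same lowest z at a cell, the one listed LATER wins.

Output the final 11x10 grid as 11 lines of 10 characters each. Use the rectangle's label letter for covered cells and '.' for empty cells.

..........
..BBB.....
.CBBB.....
DDDDD.....
DDDDD.....
DDDDD.....
DDDDD.....
..BBB.....
.AAAAAAAAA
.AAAAAAAAA
.AAAAAAAAA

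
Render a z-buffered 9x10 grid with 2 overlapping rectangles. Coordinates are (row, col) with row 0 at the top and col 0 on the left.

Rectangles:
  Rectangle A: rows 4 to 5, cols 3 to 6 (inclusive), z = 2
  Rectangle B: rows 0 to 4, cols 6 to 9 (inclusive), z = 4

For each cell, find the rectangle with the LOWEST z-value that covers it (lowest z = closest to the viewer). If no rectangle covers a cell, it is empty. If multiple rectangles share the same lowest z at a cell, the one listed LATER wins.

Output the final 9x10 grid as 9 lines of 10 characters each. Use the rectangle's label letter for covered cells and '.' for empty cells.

......BBBB
......BBBB
......BBBB
......BBBB
...AAAABBB
...AAAA...
..........
..........
..........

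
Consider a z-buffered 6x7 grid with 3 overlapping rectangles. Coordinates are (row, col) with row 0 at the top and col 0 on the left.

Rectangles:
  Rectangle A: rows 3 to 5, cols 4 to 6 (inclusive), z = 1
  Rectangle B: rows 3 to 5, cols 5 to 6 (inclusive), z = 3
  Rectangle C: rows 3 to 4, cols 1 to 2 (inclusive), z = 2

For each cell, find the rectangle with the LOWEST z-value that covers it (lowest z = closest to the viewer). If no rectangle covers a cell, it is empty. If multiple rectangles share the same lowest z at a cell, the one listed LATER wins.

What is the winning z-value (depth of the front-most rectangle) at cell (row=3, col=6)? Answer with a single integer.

Answer: 1

Derivation:
Check cell (3,6):
  A: rows 3-5 cols 4-6 z=1 -> covers; best now A (z=1)
  B: rows 3-5 cols 5-6 z=3 -> covers; best now A (z=1)
  C: rows 3-4 cols 1-2 -> outside (col miss)
Winner: A at z=1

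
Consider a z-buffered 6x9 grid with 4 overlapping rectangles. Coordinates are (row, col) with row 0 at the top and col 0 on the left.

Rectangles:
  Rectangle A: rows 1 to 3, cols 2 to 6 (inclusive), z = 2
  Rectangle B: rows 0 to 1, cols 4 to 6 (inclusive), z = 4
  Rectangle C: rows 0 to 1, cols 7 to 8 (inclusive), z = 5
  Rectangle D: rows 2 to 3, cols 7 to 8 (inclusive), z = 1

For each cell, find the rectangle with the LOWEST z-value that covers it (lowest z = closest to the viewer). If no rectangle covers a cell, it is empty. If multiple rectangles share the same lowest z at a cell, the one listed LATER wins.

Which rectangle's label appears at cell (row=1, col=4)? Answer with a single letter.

Check cell (1,4):
  A: rows 1-3 cols 2-6 z=2 -> covers; best now A (z=2)
  B: rows 0-1 cols 4-6 z=4 -> covers; best now A (z=2)
  C: rows 0-1 cols 7-8 -> outside (col miss)
  D: rows 2-3 cols 7-8 -> outside (row miss)
Winner: A at z=2

Answer: A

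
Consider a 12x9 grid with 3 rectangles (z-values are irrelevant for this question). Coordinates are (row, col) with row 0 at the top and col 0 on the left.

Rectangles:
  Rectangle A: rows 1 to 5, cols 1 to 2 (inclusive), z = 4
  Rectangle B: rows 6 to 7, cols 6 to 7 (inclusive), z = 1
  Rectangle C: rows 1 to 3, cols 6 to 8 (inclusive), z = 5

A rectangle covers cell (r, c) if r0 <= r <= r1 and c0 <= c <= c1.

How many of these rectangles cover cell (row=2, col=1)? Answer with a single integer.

Check cell (2,1):
  A: rows 1-5 cols 1-2 -> covers
  B: rows 6-7 cols 6-7 -> outside (row miss)
  C: rows 1-3 cols 6-8 -> outside (col miss)
Count covering = 1

Answer: 1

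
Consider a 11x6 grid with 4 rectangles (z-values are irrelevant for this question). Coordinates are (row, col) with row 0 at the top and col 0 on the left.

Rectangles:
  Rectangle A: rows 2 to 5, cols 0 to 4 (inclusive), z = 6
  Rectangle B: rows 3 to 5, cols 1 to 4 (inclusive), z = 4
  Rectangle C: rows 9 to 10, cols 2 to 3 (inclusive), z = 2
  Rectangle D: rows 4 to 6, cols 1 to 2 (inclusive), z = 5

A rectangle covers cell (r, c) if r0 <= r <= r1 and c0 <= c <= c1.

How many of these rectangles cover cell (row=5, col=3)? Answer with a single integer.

Answer: 2

Derivation:
Check cell (5,3):
  A: rows 2-5 cols 0-4 -> covers
  B: rows 3-5 cols 1-4 -> covers
  C: rows 9-10 cols 2-3 -> outside (row miss)
  D: rows 4-6 cols 1-2 -> outside (col miss)
Count covering = 2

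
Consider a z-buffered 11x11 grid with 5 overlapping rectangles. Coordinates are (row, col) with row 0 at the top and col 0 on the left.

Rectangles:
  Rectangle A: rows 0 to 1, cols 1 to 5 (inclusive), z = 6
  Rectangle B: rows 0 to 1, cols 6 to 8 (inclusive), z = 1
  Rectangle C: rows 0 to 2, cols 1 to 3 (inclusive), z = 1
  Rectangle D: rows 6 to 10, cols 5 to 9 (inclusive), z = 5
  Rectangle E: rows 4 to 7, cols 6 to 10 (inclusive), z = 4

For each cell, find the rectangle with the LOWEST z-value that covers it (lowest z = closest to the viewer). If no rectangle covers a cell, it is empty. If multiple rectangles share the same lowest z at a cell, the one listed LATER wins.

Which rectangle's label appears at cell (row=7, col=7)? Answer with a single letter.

Check cell (7,7):
  A: rows 0-1 cols 1-5 -> outside (row miss)
  B: rows 0-1 cols 6-8 -> outside (row miss)
  C: rows 0-2 cols 1-3 -> outside (row miss)
  D: rows 6-10 cols 5-9 z=5 -> covers; best now D (z=5)
  E: rows 4-7 cols 6-10 z=4 -> covers; best now E (z=4)
Winner: E at z=4

Answer: E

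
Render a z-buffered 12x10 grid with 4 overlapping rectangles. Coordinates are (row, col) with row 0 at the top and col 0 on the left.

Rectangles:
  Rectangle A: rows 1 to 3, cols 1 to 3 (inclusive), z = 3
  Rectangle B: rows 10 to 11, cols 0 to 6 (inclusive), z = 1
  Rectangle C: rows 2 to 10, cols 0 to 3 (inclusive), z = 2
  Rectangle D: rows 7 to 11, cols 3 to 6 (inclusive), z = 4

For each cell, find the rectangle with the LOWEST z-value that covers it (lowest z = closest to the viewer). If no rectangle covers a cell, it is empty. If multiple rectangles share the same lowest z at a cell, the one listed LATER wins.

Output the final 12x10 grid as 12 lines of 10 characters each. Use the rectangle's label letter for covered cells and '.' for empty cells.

..........
.AAA......
CCCC......
CCCC......
CCCC......
CCCC......
CCCC......
CCCCDDD...
CCCCDDD...
CCCCDDD...
BBBBBBB...
BBBBBBB...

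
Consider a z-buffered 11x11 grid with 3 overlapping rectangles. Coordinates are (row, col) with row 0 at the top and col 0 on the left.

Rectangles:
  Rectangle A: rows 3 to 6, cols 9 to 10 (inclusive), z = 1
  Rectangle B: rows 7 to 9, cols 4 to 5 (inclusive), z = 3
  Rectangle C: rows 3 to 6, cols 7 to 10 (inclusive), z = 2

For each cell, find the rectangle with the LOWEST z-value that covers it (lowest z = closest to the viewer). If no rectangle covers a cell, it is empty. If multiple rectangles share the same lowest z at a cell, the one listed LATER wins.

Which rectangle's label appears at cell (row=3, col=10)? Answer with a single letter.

Answer: A

Derivation:
Check cell (3,10):
  A: rows 3-6 cols 9-10 z=1 -> covers; best now A (z=1)
  B: rows 7-9 cols 4-5 -> outside (row miss)
  C: rows 3-6 cols 7-10 z=2 -> covers; best now A (z=1)
Winner: A at z=1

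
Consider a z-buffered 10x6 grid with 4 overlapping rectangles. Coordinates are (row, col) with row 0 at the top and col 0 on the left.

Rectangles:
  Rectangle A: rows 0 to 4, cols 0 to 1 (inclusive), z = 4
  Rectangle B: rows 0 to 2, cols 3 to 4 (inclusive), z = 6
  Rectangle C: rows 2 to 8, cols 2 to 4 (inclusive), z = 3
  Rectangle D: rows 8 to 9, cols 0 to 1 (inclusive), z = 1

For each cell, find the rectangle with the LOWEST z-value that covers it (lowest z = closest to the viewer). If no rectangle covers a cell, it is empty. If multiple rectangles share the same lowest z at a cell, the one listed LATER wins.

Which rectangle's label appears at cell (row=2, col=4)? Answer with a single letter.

Answer: C

Derivation:
Check cell (2,4):
  A: rows 0-4 cols 0-1 -> outside (col miss)
  B: rows 0-2 cols 3-4 z=6 -> covers; best now B (z=6)
  C: rows 2-8 cols 2-4 z=3 -> covers; best now C (z=3)
  D: rows 8-9 cols 0-1 -> outside (row miss)
Winner: C at z=3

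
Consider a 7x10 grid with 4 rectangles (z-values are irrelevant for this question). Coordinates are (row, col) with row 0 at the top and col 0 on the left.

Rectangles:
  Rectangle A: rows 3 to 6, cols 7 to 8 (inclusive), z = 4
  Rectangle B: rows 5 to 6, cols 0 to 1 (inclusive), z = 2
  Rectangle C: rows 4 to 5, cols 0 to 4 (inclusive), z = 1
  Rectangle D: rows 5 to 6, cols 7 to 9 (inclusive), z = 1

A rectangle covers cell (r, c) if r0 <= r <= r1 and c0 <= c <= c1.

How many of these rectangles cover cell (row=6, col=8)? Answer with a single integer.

Answer: 2

Derivation:
Check cell (6,8):
  A: rows 3-6 cols 7-8 -> covers
  B: rows 5-6 cols 0-1 -> outside (col miss)
  C: rows 4-5 cols 0-4 -> outside (row miss)
  D: rows 5-6 cols 7-9 -> covers
Count covering = 2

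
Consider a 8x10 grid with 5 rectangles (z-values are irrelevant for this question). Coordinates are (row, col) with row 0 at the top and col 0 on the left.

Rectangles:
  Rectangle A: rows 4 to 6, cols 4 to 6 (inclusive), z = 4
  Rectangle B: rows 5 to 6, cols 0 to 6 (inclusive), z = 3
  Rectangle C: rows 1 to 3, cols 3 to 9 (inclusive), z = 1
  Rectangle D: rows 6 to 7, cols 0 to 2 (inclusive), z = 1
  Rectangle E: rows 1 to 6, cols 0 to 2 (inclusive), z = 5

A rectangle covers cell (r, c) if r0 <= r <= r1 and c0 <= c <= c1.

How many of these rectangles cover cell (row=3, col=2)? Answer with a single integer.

Answer: 1

Derivation:
Check cell (3,2):
  A: rows 4-6 cols 4-6 -> outside (row miss)
  B: rows 5-6 cols 0-6 -> outside (row miss)
  C: rows 1-3 cols 3-9 -> outside (col miss)
  D: rows 6-7 cols 0-2 -> outside (row miss)
  E: rows 1-6 cols 0-2 -> covers
Count covering = 1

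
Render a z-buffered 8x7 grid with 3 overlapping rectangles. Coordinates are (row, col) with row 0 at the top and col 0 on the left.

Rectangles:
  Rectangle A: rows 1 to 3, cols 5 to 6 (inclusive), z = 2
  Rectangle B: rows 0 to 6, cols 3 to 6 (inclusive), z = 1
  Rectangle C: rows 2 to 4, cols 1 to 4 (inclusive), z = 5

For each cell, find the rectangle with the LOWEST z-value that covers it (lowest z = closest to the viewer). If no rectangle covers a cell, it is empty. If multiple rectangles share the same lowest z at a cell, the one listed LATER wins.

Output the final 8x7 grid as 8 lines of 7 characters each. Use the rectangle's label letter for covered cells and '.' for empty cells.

...BBBB
...BBBB
.CCBBBB
.CCBBBB
.CCBBBB
...BBBB
...BBBB
.......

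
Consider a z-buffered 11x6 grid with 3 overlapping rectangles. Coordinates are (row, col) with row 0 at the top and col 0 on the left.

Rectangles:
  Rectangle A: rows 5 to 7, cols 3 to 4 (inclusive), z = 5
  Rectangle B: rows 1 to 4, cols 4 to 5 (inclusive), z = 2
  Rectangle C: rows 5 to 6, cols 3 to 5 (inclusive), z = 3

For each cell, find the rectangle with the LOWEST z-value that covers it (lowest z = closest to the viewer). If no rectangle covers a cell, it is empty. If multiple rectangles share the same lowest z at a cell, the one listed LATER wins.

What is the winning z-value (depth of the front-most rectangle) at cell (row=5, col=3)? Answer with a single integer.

Answer: 3

Derivation:
Check cell (5,3):
  A: rows 5-7 cols 3-4 z=5 -> covers; best now A (z=5)
  B: rows 1-4 cols 4-5 -> outside (row miss)
  C: rows 5-6 cols 3-5 z=3 -> covers; best now C (z=3)
Winner: C at z=3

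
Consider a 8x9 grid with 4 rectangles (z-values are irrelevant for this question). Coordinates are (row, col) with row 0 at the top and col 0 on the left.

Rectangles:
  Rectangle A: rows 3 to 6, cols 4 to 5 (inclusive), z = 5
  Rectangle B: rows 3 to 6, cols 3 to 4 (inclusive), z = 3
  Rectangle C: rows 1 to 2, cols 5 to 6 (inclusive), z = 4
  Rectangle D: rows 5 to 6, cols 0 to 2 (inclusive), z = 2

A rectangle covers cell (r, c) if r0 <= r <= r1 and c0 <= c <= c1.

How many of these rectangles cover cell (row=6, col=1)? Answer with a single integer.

Check cell (6,1):
  A: rows 3-6 cols 4-5 -> outside (col miss)
  B: rows 3-6 cols 3-4 -> outside (col miss)
  C: rows 1-2 cols 5-6 -> outside (row miss)
  D: rows 5-6 cols 0-2 -> covers
Count covering = 1

Answer: 1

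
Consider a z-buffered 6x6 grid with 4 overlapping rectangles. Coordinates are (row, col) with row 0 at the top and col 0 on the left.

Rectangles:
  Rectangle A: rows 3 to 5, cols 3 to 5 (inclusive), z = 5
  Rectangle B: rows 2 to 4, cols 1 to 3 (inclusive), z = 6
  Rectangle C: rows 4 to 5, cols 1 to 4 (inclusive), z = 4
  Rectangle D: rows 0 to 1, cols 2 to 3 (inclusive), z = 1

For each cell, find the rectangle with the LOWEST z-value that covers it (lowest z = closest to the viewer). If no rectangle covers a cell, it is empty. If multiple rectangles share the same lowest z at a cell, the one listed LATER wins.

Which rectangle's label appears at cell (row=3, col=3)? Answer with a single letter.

Answer: A

Derivation:
Check cell (3,3):
  A: rows 3-5 cols 3-5 z=5 -> covers; best now A (z=5)
  B: rows 2-4 cols 1-3 z=6 -> covers; best now A (z=5)
  C: rows 4-5 cols 1-4 -> outside (row miss)
  D: rows 0-1 cols 2-3 -> outside (row miss)
Winner: A at z=5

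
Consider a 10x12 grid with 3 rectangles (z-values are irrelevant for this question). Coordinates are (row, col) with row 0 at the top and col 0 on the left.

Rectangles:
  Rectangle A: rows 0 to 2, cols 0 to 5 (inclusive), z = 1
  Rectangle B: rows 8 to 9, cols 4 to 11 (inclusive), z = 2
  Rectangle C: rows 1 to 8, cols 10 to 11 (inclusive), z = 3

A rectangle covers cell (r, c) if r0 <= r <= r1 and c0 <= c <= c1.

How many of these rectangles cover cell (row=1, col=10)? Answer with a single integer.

Check cell (1,10):
  A: rows 0-2 cols 0-5 -> outside (col miss)
  B: rows 8-9 cols 4-11 -> outside (row miss)
  C: rows 1-8 cols 10-11 -> covers
Count covering = 1

Answer: 1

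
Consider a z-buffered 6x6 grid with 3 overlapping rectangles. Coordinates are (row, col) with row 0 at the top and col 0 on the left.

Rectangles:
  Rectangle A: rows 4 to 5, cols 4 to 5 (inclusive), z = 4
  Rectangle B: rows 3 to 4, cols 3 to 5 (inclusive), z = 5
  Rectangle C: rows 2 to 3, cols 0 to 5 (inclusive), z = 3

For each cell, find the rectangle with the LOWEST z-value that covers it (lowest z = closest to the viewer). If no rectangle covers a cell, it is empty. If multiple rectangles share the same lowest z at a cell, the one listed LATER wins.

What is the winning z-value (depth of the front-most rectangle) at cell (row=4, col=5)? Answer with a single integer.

Answer: 4

Derivation:
Check cell (4,5):
  A: rows 4-5 cols 4-5 z=4 -> covers; best now A (z=4)
  B: rows 3-4 cols 3-5 z=5 -> covers; best now A (z=4)
  C: rows 2-3 cols 0-5 -> outside (row miss)
Winner: A at z=4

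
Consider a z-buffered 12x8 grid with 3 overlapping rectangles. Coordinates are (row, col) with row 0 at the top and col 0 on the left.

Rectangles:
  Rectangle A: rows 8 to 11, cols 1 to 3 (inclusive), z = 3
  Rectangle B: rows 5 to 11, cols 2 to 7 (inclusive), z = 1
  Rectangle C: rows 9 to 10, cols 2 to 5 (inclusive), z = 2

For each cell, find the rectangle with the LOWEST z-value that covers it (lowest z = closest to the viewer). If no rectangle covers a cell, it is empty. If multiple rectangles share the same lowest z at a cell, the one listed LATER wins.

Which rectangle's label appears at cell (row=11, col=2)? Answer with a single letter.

Check cell (11,2):
  A: rows 8-11 cols 1-3 z=3 -> covers; best now A (z=3)
  B: rows 5-11 cols 2-7 z=1 -> covers; best now B (z=1)
  C: rows 9-10 cols 2-5 -> outside (row miss)
Winner: B at z=1

Answer: B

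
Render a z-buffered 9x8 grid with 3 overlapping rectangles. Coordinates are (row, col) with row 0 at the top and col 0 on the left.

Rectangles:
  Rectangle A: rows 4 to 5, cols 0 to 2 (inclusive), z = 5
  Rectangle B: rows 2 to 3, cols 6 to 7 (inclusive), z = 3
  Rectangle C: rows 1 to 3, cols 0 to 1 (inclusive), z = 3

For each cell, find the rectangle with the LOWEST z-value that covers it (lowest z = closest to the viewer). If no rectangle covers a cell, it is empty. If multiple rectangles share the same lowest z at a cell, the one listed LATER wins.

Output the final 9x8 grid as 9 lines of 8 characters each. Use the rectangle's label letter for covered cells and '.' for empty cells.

........
CC......
CC....BB
CC....BB
AAA.....
AAA.....
........
........
........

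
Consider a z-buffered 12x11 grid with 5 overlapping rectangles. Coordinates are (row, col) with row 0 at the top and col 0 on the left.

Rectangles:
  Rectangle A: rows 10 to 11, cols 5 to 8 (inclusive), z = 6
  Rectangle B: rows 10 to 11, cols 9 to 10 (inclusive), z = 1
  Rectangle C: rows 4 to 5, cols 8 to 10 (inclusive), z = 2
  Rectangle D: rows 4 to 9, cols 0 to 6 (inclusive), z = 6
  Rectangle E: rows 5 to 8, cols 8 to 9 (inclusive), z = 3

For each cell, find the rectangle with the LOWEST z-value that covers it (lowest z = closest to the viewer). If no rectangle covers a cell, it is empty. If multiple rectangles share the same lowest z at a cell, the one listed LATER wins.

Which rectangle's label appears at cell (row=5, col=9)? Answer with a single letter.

Answer: C

Derivation:
Check cell (5,9):
  A: rows 10-11 cols 5-8 -> outside (row miss)
  B: rows 10-11 cols 9-10 -> outside (row miss)
  C: rows 4-5 cols 8-10 z=2 -> covers; best now C (z=2)
  D: rows 4-9 cols 0-6 -> outside (col miss)
  E: rows 5-8 cols 8-9 z=3 -> covers; best now C (z=2)
Winner: C at z=2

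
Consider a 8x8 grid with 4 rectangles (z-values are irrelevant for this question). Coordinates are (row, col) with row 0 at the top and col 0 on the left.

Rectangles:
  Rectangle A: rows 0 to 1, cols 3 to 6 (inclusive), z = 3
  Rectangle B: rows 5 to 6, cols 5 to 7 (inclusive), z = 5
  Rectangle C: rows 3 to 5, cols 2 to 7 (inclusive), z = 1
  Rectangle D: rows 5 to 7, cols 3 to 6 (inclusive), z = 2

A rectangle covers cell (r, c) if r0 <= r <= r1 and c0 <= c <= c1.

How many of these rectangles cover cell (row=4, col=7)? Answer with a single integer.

Check cell (4,7):
  A: rows 0-1 cols 3-6 -> outside (row miss)
  B: rows 5-6 cols 5-7 -> outside (row miss)
  C: rows 3-5 cols 2-7 -> covers
  D: rows 5-7 cols 3-6 -> outside (row miss)
Count covering = 1

Answer: 1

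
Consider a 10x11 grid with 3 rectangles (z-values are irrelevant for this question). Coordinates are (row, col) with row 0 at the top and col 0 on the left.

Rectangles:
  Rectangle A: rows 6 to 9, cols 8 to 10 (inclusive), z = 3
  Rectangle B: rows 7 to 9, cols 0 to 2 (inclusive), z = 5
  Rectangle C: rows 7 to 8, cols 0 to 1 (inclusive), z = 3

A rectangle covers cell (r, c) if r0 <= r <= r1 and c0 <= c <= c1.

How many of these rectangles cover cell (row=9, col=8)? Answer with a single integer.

Check cell (9,8):
  A: rows 6-9 cols 8-10 -> covers
  B: rows 7-9 cols 0-2 -> outside (col miss)
  C: rows 7-8 cols 0-1 -> outside (row miss)
Count covering = 1

Answer: 1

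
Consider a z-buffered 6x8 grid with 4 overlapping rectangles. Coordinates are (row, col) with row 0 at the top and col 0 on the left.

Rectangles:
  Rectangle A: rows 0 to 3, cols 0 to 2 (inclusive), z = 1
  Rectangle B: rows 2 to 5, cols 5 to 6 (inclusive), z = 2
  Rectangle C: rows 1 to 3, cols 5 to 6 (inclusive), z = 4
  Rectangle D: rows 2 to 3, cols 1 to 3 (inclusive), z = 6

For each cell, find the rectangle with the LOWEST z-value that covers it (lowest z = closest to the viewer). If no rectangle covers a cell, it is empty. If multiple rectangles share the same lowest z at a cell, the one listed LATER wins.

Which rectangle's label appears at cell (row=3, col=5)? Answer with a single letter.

Answer: B

Derivation:
Check cell (3,5):
  A: rows 0-3 cols 0-2 -> outside (col miss)
  B: rows 2-5 cols 5-6 z=2 -> covers; best now B (z=2)
  C: rows 1-3 cols 5-6 z=4 -> covers; best now B (z=2)
  D: rows 2-3 cols 1-3 -> outside (col miss)
Winner: B at z=2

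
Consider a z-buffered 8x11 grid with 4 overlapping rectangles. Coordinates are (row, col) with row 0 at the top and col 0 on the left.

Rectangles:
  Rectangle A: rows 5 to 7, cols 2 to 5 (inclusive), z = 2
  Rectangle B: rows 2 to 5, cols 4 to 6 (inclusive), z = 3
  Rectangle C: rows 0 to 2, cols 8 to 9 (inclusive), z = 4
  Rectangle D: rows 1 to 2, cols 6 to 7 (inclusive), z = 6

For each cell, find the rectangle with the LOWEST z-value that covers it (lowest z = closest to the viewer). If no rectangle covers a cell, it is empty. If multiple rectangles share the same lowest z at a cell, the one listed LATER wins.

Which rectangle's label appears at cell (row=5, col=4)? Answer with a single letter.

Check cell (5,4):
  A: rows 5-7 cols 2-5 z=2 -> covers; best now A (z=2)
  B: rows 2-5 cols 4-6 z=3 -> covers; best now A (z=2)
  C: rows 0-2 cols 8-9 -> outside (row miss)
  D: rows 1-2 cols 6-7 -> outside (row miss)
Winner: A at z=2

Answer: A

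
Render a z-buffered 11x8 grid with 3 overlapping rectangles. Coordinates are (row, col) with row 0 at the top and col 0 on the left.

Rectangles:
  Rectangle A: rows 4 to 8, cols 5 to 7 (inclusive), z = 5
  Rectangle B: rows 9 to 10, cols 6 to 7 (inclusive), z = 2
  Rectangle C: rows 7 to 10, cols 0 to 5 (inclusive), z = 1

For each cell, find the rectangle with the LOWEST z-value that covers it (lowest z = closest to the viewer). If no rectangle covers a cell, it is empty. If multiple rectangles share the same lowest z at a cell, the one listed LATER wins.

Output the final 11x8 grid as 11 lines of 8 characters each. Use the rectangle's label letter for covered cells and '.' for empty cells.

........
........
........
........
.....AAA
.....AAA
.....AAA
CCCCCCAA
CCCCCCAA
CCCCCCBB
CCCCCCBB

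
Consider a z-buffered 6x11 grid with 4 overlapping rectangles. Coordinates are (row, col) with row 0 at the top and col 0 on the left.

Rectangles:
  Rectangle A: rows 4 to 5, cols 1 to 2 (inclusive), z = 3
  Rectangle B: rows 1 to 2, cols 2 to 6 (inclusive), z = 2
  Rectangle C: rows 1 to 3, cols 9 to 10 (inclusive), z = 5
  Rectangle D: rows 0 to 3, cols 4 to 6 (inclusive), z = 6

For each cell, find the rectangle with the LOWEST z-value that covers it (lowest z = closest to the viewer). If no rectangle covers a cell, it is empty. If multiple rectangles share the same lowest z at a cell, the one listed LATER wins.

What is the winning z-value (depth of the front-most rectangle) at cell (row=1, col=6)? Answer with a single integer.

Answer: 2

Derivation:
Check cell (1,6):
  A: rows 4-5 cols 1-2 -> outside (row miss)
  B: rows 1-2 cols 2-6 z=2 -> covers; best now B (z=2)
  C: rows 1-3 cols 9-10 -> outside (col miss)
  D: rows 0-3 cols 4-6 z=6 -> covers; best now B (z=2)
Winner: B at z=2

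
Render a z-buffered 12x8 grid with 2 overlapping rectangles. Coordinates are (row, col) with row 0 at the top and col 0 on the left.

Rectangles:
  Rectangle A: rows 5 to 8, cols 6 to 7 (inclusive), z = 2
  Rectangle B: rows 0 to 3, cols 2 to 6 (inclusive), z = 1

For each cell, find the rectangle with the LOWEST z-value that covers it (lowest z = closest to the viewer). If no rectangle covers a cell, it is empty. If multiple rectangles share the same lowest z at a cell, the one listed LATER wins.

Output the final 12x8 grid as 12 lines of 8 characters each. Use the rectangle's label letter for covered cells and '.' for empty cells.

..BBBBB.
..BBBBB.
..BBBBB.
..BBBBB.
........
......AA
......AA
......AA
......AA
........
........
........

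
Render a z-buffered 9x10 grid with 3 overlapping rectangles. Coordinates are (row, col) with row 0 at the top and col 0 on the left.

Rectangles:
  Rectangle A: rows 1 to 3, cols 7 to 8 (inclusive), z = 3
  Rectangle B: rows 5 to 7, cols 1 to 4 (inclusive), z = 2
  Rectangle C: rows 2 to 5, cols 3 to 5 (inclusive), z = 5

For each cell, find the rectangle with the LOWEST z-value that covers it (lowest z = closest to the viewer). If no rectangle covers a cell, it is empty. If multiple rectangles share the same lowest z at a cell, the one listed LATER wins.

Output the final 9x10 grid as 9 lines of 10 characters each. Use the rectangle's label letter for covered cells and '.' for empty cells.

..........
.......AA.
...CCC.AA.
...CCC.AA.
...CCC....
.BBBBC....
.BBBB.....
.BBBB.....
..........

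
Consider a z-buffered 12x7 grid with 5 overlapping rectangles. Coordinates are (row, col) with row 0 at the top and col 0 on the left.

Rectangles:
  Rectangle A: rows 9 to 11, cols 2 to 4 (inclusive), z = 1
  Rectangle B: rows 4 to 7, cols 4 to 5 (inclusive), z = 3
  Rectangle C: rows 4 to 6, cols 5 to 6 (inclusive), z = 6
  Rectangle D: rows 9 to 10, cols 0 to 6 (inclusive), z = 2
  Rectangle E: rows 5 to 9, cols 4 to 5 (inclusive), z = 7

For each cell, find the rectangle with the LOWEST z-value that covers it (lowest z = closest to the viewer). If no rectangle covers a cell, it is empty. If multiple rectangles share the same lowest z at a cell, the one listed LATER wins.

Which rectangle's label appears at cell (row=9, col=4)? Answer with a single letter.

Answer: A

Derivation:
Check cell (9,4):
  A: rows 9-11 cols 2-4 z=1 -> covers; best now A (z=1)
  B: rows 4-7 cols 4-5 -> outside (row miss)
  C: rows 4-6 cols 5-6 -> outside (row miss)
  D: rows 9-10 cols 0-6 z=2 -> covers; best now A (z=1)
  E: rows 5-9 cols 4-5 z=7 -> covers; best now A (z=1)
Winner: A at z=1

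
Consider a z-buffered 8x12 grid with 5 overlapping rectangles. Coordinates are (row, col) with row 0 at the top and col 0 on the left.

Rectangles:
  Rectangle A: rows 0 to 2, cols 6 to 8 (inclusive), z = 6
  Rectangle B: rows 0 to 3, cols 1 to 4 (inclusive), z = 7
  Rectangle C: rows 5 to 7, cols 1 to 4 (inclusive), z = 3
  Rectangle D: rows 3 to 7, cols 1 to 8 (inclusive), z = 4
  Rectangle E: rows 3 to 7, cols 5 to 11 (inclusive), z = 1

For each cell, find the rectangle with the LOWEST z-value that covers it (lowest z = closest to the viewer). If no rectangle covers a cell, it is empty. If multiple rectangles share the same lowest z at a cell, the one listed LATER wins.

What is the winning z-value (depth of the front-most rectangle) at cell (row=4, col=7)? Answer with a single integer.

Answer: 1

Derivation:
Check cell (4,7):
  A: rows 0-2 cols 6-8 -> outside (row miss)
  B: rows 0-3 cols 1-4 -> outside (row miss)
  C: rows 5-7 cols 1-4 -> outside (row miss)
  D: rows 3-7 cols 1-8 z=4 -> covers; best now D (z=4)
  E: rows 3-7 cols 5-11 z=1 -> covers; best now E (z=1)
Winner: E at z=1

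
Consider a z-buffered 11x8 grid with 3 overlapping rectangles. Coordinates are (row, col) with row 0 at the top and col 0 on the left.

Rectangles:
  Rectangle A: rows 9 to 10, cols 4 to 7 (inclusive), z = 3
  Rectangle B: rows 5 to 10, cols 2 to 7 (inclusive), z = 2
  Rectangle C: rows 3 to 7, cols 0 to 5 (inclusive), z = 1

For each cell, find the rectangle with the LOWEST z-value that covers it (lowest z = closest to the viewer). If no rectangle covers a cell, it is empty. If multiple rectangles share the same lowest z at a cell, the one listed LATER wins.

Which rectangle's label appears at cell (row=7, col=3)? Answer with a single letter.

Answer: C

Derivation:
Check cell (7,3):
  A: rows 9-10 cols 4-7 -> outside (row miss)
  B: rows 5-10 cols 2-7 z=2 -> covers; best now B (z=2)
  C: rows 3-7 cols 0-5 z=1 -> covers; best now C (z=1)
Winner: C at z=1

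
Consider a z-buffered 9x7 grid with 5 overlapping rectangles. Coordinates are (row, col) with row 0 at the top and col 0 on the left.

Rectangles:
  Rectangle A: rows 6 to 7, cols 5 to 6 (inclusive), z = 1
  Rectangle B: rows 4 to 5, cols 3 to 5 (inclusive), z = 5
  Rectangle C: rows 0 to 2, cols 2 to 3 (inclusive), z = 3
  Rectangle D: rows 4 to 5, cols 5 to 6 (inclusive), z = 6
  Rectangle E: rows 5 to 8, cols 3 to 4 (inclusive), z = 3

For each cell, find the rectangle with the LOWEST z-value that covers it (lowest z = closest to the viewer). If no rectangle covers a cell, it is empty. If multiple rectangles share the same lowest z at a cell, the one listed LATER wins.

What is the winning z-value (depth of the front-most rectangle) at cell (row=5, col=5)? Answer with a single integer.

Answer: 5

Derivation:
Check cell (5,5):
  A: rows 6-7 cols 5-6 -> outside (row miss)
  B: rows 4-5 cols 3-5 z=5 -> covers; best now B (z=5)
  C: rows 0-2 cols 2-3 -> outside (row miss)
  D: rows 4-5 cols 5-6 z=6 -> covers; best now B (z=5)
  E: rows 5-8 cols 3-4 -> outside (col miss)
Winner: B at z=5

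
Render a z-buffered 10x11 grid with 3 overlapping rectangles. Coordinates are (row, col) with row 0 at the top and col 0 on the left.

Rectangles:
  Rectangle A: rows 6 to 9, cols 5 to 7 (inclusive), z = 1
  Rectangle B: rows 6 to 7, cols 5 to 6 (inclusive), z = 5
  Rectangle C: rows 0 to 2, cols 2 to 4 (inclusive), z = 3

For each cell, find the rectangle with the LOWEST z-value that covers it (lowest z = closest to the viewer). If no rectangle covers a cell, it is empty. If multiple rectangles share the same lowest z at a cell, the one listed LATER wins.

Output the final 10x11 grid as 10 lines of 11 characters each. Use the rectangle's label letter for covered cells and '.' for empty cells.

..CCC......
..CCC......
..CCC......
...........
...........
...........
.....AAA...
.....AAA...
.....AAA...
.....AAA...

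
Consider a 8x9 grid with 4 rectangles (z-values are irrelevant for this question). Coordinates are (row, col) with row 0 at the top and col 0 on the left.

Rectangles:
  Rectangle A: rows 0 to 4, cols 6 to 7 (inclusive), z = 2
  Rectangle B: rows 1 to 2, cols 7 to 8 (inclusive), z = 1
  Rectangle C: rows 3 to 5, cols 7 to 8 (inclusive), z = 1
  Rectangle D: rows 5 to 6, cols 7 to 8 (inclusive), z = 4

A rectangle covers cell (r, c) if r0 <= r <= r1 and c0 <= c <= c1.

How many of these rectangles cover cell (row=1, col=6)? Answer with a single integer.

Answer: 1

Derivation:
Check cell (1,6):
  A: rows 0-4 cols 6-7 -> covers
  B: rows 1-2 cols 7-8 -> outside (col miss)
  C: rows 3-5 cols 7-8 -> outside (row miss)
  D: rows 5-6 cols 7-8 -> outside (row miss)
Count covering = 1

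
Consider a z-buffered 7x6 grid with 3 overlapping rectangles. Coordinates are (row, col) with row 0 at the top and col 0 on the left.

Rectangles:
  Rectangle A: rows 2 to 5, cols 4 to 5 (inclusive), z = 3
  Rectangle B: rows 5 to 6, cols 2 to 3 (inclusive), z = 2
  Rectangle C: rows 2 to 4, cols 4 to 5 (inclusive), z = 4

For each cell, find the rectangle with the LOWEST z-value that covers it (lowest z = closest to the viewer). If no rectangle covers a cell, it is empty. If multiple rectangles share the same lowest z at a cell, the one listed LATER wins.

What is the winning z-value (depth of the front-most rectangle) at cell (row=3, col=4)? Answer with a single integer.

Check cell (3,4):
  A: rows 2-5 cols 4-5 z=3 -> covers; best now A (z=3)
  B: rows 5-6 cols 2-3 -> outside (row miss)
  C: rows 2-4 cols 4-5 z=4 -> covers; best now A (z=3)
Winner: A at z=3

Answer: 3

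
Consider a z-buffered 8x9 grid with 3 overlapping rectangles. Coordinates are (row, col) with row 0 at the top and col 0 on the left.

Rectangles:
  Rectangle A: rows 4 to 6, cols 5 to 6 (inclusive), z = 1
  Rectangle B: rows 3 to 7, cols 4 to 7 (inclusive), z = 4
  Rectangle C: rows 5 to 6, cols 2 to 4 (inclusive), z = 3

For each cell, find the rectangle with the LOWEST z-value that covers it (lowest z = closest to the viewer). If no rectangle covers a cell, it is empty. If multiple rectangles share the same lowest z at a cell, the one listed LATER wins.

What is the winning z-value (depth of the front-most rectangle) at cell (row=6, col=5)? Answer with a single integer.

Answer: 1

Derivation:
Check cell (6,5):
  A: rows 4-6 cols 5-6 z=1 -> covers; best now A (z=1)
  B: rows 3-7 cols 4-7 z=4 -> covers; best now A (z=1)
  C: rows 5-6 cols 2-4 -> outside (col miss)
Winner: A at z=1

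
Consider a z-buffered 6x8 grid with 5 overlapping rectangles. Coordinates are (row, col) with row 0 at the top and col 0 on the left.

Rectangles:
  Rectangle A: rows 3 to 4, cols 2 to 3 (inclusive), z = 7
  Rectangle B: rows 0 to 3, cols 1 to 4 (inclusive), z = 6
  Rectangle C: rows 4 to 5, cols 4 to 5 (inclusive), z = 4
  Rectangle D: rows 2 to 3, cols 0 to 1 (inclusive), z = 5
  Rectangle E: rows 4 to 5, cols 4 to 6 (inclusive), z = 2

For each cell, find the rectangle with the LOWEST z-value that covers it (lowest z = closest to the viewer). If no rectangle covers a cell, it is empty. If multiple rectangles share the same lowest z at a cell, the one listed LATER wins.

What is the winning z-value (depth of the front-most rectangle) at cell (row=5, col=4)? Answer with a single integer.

Answer: 2

Derivation:
Check cell (5,4):
  A: rows 3-4 cols 2-3 -> outside (row miss)
  B: rows 0-3 cols 1-4 -> outside (row miss)
  C: rows 4-5 cols 4-5 z=4 -> covers; best now C (z=4)
  D: rows 2-3 cols 0-1 -> outside (row miss)
  E: rows 4-5 cols 4-6 z=2 -> covers; best now E (z=2)
Winner: E at z=2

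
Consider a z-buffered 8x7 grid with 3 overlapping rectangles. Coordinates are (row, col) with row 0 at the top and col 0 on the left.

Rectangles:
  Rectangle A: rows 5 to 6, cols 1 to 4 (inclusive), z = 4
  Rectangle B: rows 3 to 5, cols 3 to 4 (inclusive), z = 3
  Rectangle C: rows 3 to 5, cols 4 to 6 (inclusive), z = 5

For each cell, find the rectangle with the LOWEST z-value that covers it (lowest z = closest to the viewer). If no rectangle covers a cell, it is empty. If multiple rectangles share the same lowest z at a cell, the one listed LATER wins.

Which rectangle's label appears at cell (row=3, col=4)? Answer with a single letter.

Answer: B

Derivation:
Check cell (3,4):
  A: rows 5-6 cols 1-4 -> outside (row miss)
  B: rows 3-5 cols 3-4 z=3 -> covers; best now B (z=3)
  C: rows 3-5 cols 4-6 z=5 -> covers; best now B (z=3)
Winner: B at z=3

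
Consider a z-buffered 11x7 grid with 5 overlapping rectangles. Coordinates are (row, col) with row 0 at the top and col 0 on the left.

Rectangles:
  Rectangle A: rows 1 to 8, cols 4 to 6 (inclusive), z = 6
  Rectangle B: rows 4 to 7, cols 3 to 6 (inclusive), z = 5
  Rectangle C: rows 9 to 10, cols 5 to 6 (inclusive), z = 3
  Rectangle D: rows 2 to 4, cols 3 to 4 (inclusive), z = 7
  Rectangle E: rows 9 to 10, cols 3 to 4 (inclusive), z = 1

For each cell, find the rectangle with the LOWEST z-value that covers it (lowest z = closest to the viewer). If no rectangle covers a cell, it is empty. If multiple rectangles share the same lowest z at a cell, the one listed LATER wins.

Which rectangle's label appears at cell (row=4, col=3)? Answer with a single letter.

Answer: B

Derivation:
Check cell (4,3):
  A: rows 1-8 cols 4-6 -> outside (col miss)
  B: rows 4-7 cols 3-6 z=5 -> covers; best now B (z=5)
  C: rows 9-10 cols 5-6 -> outside (row miss)
  D: rows 2-4 cols 3-4 z=7 -> covers; best now B (z=5)
  E: rows 9-10 cols 3-4 -> outside (row miss)
Winner: B at z=5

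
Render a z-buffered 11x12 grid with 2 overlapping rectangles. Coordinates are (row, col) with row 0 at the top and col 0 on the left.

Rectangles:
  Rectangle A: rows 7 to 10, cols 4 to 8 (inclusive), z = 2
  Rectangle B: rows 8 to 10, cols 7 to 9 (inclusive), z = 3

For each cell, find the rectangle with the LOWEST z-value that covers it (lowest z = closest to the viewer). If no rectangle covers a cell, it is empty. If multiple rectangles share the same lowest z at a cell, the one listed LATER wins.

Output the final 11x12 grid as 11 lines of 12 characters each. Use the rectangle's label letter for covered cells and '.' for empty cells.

............
............
............
............
............
............
............
....AAAAA...
....AAAAAB..
....AAAAAB..
....AAAAAB..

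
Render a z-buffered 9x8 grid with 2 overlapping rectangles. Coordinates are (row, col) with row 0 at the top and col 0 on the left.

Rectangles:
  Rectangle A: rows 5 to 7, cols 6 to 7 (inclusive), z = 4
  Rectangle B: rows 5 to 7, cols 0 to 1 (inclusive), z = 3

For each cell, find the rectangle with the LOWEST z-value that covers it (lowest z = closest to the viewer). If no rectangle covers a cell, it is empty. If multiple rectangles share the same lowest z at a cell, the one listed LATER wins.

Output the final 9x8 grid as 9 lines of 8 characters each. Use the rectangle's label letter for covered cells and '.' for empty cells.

........
........
........
........
........
BB....AA
BB....AA
BB....AA
........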